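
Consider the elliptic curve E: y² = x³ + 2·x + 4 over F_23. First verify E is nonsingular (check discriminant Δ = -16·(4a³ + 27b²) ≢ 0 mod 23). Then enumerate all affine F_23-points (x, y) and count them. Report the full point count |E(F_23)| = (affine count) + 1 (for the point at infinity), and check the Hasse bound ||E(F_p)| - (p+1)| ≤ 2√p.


Affine points = {(0, 2), (0, 21), (2, 4), (2, 19), (5, 1), (5, 22), (6, 5), (6, 18), (7, 4), (7, 19), (8, 7), (8, 16), (10, 9), (10, 14), (11, 0), (12, 10), (12, 13), (14, 4), (14, 19), (17, 11), (17, 12), (19, 1), (19, 22), (22, 1), (22, 22)}; affine count = 25; |E(F_23)| = 26.

Discriminant check: Δ ∝ 4a³ + 27b² = 4·2³ + 27·4² = 4·8 + 27·16 ≡ 4 (mod 23). Nonzero ⇒ E is nonsingular.
For each x ∈ F_23, compute rhs = x³ + 2·x + 4 mod 23, then count y ∈ F_23 with y² ≡ rhs.
  x = 0: rhs = 4, matching y values: 2, 21 (2 points).
  x = 1: rhs = 7, matching y values: none (0 points).
  x = 2: rhs = 16, matching y values: 4, 19 (2 points).
  x = 3: rhs = 14, matching y values: none (0 points).
  x = 4: rhs = 7, matching y values: none (0 points).
  x = 5: rhs = 1, matching y values: 1, 22 (2 points).
  x = 6: rhs = 2, matching y values: 5, 18 (2 points).
  x = 7: rhs = 16, matching y values: 4, 19 (2 points).
  x = 8: rhs = 3, matching y values: 7, 16 (2 points).
  x = 9: rhs = 15, matching y values: none (0 points).
  x = 10: rhs = 12, matching y values: 9, 14 (2 points).
  x = 11: rhs = 0, matching y values: 0 (1 points).
  x = 12: rhs = 8, matching y values: 10, 13 (2 points).
  x = 13: rhs = 19, matching y values: none (0 points).
  x = 14: rhs = 16, matching y values: 4, 19 (2 points).
  x = 15: rhs = 5, matching y values: none (0 points).
  x = 16: rhs = 15, matching y values: none (0 points).
  x = 17: rhs = 6, matching y values: 11, 12 (2 points).
  x = 18: rhs = 7, matching y values: none (0 points).
  x = 19: rhs = 1, matching y values: 1, 22 (2 points).
  x = 20: rhs = 17, matching y values: none (0 points).
  x = 21: rhs = 15, matching y values: none (0 points).
  x = 22: rhs = 1, matching y values: 1, 22 (2 points).
Total affine count: 25.
Full point count |E(F_23)| = 25 + 1 = 26.
Hasse bound: |26 − (23+1)| = |2| = 2 ≤ 2√23 ≈ 9.5917 ✓.


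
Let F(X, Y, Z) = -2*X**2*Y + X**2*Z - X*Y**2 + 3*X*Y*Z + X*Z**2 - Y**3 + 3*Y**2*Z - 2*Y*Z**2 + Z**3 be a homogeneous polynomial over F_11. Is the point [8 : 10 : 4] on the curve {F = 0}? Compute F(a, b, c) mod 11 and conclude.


F(8,10,4) ≡ 0 (mod 11); P is on the curve.

Evaluate F(8, 10, 4) term-by-term (mod 11).
  -2*X**2*Y ↦ -2·64·10·1 = -1280
  X**2*Z ↦ 1·64·1·4 = 256
  -X*Y**2 ↦ -1·8·100·1 = -800
  3*X*Y*Z ↦ 3·8·10·4 = 960
  X*Z**2 ↦ 1·8·1·16 = 128
  -Y**3 ↦ -1·1·1000·1 = -1000
  3*Y**2*Z ↦ 3·1·100·4 = 1200
  -2*Y*Z**2 ↦ -2·1·10·16 = -320
  Z**3 ↦ 1·1·1·64 = 64
Sum: F(8, 10, 4) = (-1280) + (256) + (-800) + (960) + (128) + (-1000) + (1200) + (-320) + (64) = -792.
Reducing mod 11: -792 ≡ 0 (mod 11).
Since F(a, b, c) ≡ 0 (mod 11), P lies on the curve.


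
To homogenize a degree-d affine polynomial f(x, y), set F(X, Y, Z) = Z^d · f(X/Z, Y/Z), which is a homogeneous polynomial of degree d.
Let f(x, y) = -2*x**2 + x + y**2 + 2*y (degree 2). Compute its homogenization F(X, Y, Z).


F(X, Y, Z) = -2*X**2 + X*Z + Y**2 + 2*Y*Z

deg(f) = 2.
Substitute x = X/Z, y = Y/Z into f, then multiply by Z^2.
  monomial -2·x^2·y^0 ↦ -2·X^2·Y^0·Z^0.
  monomial 1·x^1·y^0 ↦ 1·X^1·Y^0·Z^1.
  monomial 1·x^0·y^2 ↦ 1·X^0·Y^2·Z^0.
  monomial 2·x^0·y^1 ↦ 2·X^0·Y^1·Z^1.
Collecting: F(X, Y, Z) = -2*X**2 + X*Z + Y**2 + 2*Y*Z.


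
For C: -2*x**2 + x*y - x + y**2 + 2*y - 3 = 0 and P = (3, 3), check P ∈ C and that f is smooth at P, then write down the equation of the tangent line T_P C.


Tangent line at P: -10*x + 11*y - 3 = 0.

Step 1: f(3, 3) = 0, so P lies on C.
Step 2: partial derivatives
  f_x(x, y) = -4*x + y - 1, f_y(x, y) = x + 2*y + 2.
  f_x(P) = -10, f_y(P) = 11 (gradient nonzero, so P is smooth).
Step 3: tangent line at P: -10·(x − 3) + 11·(y − 3) = 0.
Expanding: -10*x + 11*y - 3 = 0.


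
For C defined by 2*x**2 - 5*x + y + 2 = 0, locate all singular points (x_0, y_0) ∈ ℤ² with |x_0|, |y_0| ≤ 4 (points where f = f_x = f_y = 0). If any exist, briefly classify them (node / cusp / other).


No singular points in the scanned grid; C is smooth there.

Compute partial derivatives:
  f_x = 4*x - 5.
  f_y = 1.
f_y = 1 is a nonzero constant, so f_y never vanishes: no point (x, y) can satisfy f = f_x = f_y = 0. In particular no (x, y) ∈ {−4, ..., 4}² is singular; the curve is smooth.


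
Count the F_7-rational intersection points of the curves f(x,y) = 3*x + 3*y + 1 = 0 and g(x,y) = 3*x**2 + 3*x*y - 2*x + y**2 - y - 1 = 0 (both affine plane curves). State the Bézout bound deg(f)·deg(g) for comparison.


Common zeros: {(2, 0), (4, 5)}; count = 2; Bézout bound = 2.

deg(f) = 1, deg(g) = 2, so Bézout bound = 2.
Scan x ∈ F_7. For each x, list the y ∈ F_7 with f(x, y) ≡ 0 and those with g(x, y) ≡ 0 (mod 7); the common zeros in that column are the intersection.
  x = 0: f ≡ 0 at y ∈ {2}; g ≡ 0 at y ∈ ∅; common: ∅.
  x = 1: f ≡ 0 at y ∈ {1}; g ≡ 0 at y ∈ {0, 5}; common: ∅.
  x = 2: f ≡ 0 at y ∈ {0}; g ≡ 0 at y ∈ {0, 2}; common: {0}.
  x = 3: f ≡ 0 at y ∈ {6}; g ≡ 0 at y ∈ ∅; common: ∅.
  x = 4: f ≡ 0 at y ∈ {5}; g ≡ 0 at y ∈ {5}; common: {5}.
  x = 5: f ≡ 0 at y ∈ {4}; g ≡ 0 at y ∈ ∅; common: ∅.
  x = 6: f ≡ 0 at y ∈ {3}; g ≡ 0 at y ∈ {2}; common: ∅.
Collecting: common zeros = {(2, 0), (4, 5)}, so the count is 2.
Comparison with the Bézout bound: 2 ≤ 2 = deg(f)·deg(g), as expected for curves with no common component (the bound is attained).


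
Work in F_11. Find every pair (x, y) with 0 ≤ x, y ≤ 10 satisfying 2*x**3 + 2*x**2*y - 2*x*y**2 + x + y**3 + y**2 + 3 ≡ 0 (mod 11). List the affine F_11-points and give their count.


Affine F_11-points: {(1, 6), (2, 2), (3, 8), (5, 2), (5, 8), (5, 10), (6, 6), (6, 8), (7, 9), (8, 10), (9, 5), (9, 6), (10, 0), (10, 9), (10, 10)}; count = 15.

For each of the 121 pairs (x, y) ∈ F_11², evaluate f(x, y) mod 11. Record the zeros.
  x = 0: [0↦3, 1↦5, 2↦4, 3↦6, 4↦6, 5↦10, 6↦2, 7↦10, 8↦7, 9↦10, 10↦3]  zeros at y ∈ ∅
  x = 1: [0↦6, 1↦8, 2↦3, 3↦8, 4↦7, 5↦6, 6↦0, 7↦6, 8↦8, 9↦1, 10↦2]  zeros at y ∈ {6}
  x = 2: [0↦10, 1↦5, 2↦0, 3↦1, 4↦3, 5↦1, 6↦1, 7↦9, 8↦9, 9↦7, 10↦9]  zeros at y ∈ {2}
  x = 3: [0↦5, 1↦8, 2↦7, 3↦8, 4↦6, 5↦7, 6↦6, 7↦9, 8↦0, 9↦7, 10↦3]  zeros at y ∈ {8}
  x = 4: [0↦3, 1↦7, 2↦3, 3↦8, 4↦6, 5↦3, 6↦5, 7↦7, 8↦4, 9↦2, 10↦7]  zeros at y ∈ ∅
  x = 5: [0↦5, 1↦3, 2↦0, 3↦2, 4↦4, 5↦1, 6↦10, 7↦4, 8↦0, 9↦4, 10↦0]  zeros at y ∈ {2, 8, 10}
  x = 6: [0↦1, 1↦8, 2↦10, 3↦2, 4↦1, 5↦2, 6↦0, 7↦1, 8↦0, 9↦3, 10↦5]  zeros at y ∈ {6, 8}
  x = 7: [0↦3, 1↦1, 2↦1, 3↦9, 4↦9, 5↦7, 6↦9, 7↦10, 8↦5, 9↦0, 10↦1]  zeros at y ∈ {9}
  x = 8: [0↦1, 1↦5, 2↦7, 3↦2, 4↦7, 5↦6, 6↦5, 7↦10, 8↦5, 9↦7, 10↦0]  zeros at y ∈ {10}
  x = 9: [0↦7, 1↦10, 2↦7, 3↦4, 4↦7, 5↦0, 6↦0, 7↦2, 8↦1, 9↦3, 10↦3]  zeros at y ∈ {5, 6}
  x = 10: [0↦0, 1↦6, 2↦2, 3↦5, 4↦10, 5↦1, 6↦6, 7↦9, 8↦5, 9↦0, 10↦0]  zeros at y ∈ {0, 9, 10}
Collecting zeros: affine points = {(1, 6), (2, 2), (3, 8), (5, 2), (5, 8), (5, 10), (6, 6), (6, 8), (7, 9), (8, 10), (9, 5), (9, 6), (10, 0), (10, 9), (10, 10)}.
Total count |C(F_11)_aff| = 15.


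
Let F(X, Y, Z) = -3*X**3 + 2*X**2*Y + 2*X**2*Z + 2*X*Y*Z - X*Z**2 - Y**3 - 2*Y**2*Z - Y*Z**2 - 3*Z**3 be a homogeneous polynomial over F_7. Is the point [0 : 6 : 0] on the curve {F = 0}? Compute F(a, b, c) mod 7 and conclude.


F(0,6,0) ≡ 1 (mod 7); P is NOT on the curve.

Evaluate F(0, 6, 0) term-by-term (mod 7).
  -3*X**3 ↦ -3·0·1·1 = 0
  2*X**2*Y ↦ 2·0·6·1 = 0
  2*X**2*Z ↦ 2·0·1·0 = 0
  2*X*Y*Z ↦ 2·0·6·0 = 0
  -X*Z**2 ↦ -1·0·1·0 = 0
  -Y**3 ↦ -1·1·216·1 = -216
  -2*Y**2*Z ↦ -2·1·36·0 = 0
  -Y*Z**2 ↦ -1·1·6·0 = 0
  -3*Z**3 ↦ -3·1·1·0 = 0
Sum: F(0, 6, 0) = (0) + (0) + (0) + (0) + (0) + (-216) + (0) + (0) + (0) = -216.
Reducing mod 7: -216 ≡ 1 (mod 7).
Since F(a, b, c) ≡ 1 ≠ 0 (mod 7), P does NOT lie on the curve.


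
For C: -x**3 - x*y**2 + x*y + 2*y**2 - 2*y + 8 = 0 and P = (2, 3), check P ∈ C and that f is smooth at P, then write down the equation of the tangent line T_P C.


Tangent line at P: 36 - 18*x = 0.

Step 1: f(2, 3) = 0, so P lies on C.
Step 2: partial derivatives
  f_x(x, y) = -3*x**2 - y**2 + y, f_y(x, y) = -2*x*y + x + 4*y - 2.
  f_x(P) = -18, f_y(P) = 0 (gradient nonzero, so P is smooth).
Step 3: tangent line at P: -18·(x − 2) + 0·(y − 3) = 0.
Expanding: 36 - 18*x = 0.


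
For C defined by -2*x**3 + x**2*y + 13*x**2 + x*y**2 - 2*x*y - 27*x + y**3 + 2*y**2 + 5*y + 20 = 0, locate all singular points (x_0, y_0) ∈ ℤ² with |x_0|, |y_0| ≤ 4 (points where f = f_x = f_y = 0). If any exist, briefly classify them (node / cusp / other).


Singular points: {(2, -1)}; classification: cusp.

Compute partial derivatives:
  f_x = -6*x**2 + 2*x*y + 26*x + y**2 - 2*y - 27.
  f_y = x**2 + 2*x*y - 2*x + 3*y**2 + 4*y + 5.
Scan x_0 ∈ {−4, ..., 4}. For each x_0, f_y(x_0, y) is a polynomial in y; find its integer roots y ∈ {−4, ..., 4}, then test f_x and f at those candidates.
  x = -4: f_y(-4, y) = 3*y**2 - 4*y + 29; no integer root y with |y| ≤ 4.
  x = -3: f_y(-3, y) = 3*y**2 - 2*y + 20; no integer root y with |y| ≤ 4.
  x = -2: f_y(-2, y) = 3*y**2 + 13; no integer root y with |y| ≤ 4.
  x = -1: f_y(-1, y) = 3*y**2 + 2*y + 8; no integer root y with |y| ≤ 4.
  x = 0: f_y(0, y) = 3*y**2 + 4*y + 5; no integer root y with |y| ≤ 4.
  x = 1: f_y(1, y) = 3*y**2 + 6*y + 4; no integer root y with |y| ≤ 4.
  x = 2: f_y(2, y) = 3*y**2 + 8*y + 5; vanishes at y ∈ {-1}. (2, -1): f_x = 0, f = 0 — SINGULAR.
  x = 3: f_y(3, y) = 3*y**2 + 10*y + 8; vanishes at y ∈ {-2}. (3, -2): f_x = -7 ≠ 0.
  x = 4: f_y(4, y) = 3*y**2 + 12*y + 13; no integer root y with |y| ≤ 4.
Only singular point on the grid: (2, -1).
Classify: substitute x = 2 + u, y = -1 + v and expand: f = -2*u**3 + u**2*v + u*v**2 + v**3 + v**2.
No constant or linear terms (consistent with a singular point). Quadratic part: v**2. Cubic part: -2*u**3 + u**2*v + u*v**2 + v**3.
The quadratic part v**2 is a perfect square, so there is a single (double) tangent line v = 0, i.e. y = -1. Restricting the cubic part to that line (v = 0) leaves -2*u**3 ≠ 0, so f is not divisible by v and the branch is v² ≈ 2*u**3 to lowest order — this is a cusp.
Classification: cusp.


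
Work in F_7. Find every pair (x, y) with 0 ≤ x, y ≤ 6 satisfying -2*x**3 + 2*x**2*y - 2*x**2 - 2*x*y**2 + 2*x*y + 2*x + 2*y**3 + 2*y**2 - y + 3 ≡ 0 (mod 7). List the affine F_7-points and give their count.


Affine F_7-points: {(1, 5), (2, 5), (3, 0), (3, 1), (4, 6), (5, 0), (6, 4)}; count = 7.

For each of the 49 pairs (x, y) ∈ F_7², evaluate f(x, y) mod 7. Record the zeros.
  x = 0: [0↦3, 1↦6, 2↦4, 3↦2, 4↦5, 5↦4, 6↦4]  zeros at y ∈ ∅
  x = 1: [0↦1, 1↦6, 2↦2, 3↦1, 4↦1, 5↦0, 6↦3]  zeros at y ∈ {5}
  x = 2: [0↦4, 1↦1, 2↦6, 3↦3, 4↦4, 5↦0, 6↦3]  zeros at y ∈ {5}
  x = 3: [0↦0, 1↦0, 2↦4, 3↦3, 4↦2, 5↦6, 6↦6]  zeros at y ∈ {0, 1}
  x = 4: [0↦5, 1↦5, 2↦5, 3↦3, 4↦4, 5↦6, 6↦0]  zeros at y ∈ {6}
  x = 5: [0↦0, 1↦4, 2↦4, 3↦5, 4↦5, 5↦2, 6↦1]  zeros at y ∈ {0}
  x = 6: [0↦1, 1↦6, 2↦3, 3↦4, 4↦0, 5↦3, 6↦4]  zeros at y ∈ {4}
Collecting zeros: affine points = {(1, 5), (2, 5), (3, 0), (3, 1), (4, 6), (5, 0), (6, 4)}.
Total count |C(F_7)_aff| = 7.


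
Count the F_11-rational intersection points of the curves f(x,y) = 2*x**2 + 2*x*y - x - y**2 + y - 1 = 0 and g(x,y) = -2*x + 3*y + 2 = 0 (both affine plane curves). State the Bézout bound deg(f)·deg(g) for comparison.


Common zeros: {(1, 0), (9, 9)}; count = 2; Bézout bound = 2.

deg(f) = 2, deg(g) = 1, so Bézout bound = 2.
Scan x ∈ F_11. For each x, list the y ∈ F_11 with f(x, y) ≡ 0 and those with g(x, y) ≡ 0 (mod 11); the common zeros in that column are the intersection.
  x = 0: f ≡ 0 at y ∈ ∅; g ≡ 0 at y ∈ {3}; common: ∅.
  x = 1: f ≡ 0 at y ∈ {0, 3}; g ≡ 0 at y ∈ {0}; common: {0}.
  x = 2: f ≡ 0 at y ∈ {2, 3}; g ≡ 0 at y ∈ {8}; common: ∅.
  x = 3: f ≡ 0 at y ∈ ∅; g ≡ 0 at y ∈ {5}; common: ∅.
  x = 4: f ≡ 0 at y ∈ ∅; g ≡ 0 at y ∈ {2}; common: ∅.
  x = 5: f ≡ 0 at y ∈ {0}; g ≡ 0 at y ∈ {10}; common: ∅.
  x = 6: f ≡ 0 at y ∈ {1}; g ≡ 0 at y ∈ {7}; common: ∅.
  x = 7: f ≡ 0 at y ∈ ∅; g ≡ 0 at y ∈ {4}; common: ∅.
  x = 8: f ≡ 0 at y ∈ ∅; g ≡ 0 at y ∈ {1}; common: ∅.
  x = 9: f ≡ 0 at y ∈ {9, 10}; g ≡ 0 at y ∈ {9}; common: {9}.
  x = 10: f ≡ 0 at y ∈ {1, 9}; g ≡ 0 at y ∈ {6}; common: ∅.
Collecting: common zeros = {(1, 0), (9, 9)}, so the count is 2.
Comparison with the Bézout bound: 2 ≤ 2 = deg(f)·deg(g), as expected for curves with no common component (the bound is attained).


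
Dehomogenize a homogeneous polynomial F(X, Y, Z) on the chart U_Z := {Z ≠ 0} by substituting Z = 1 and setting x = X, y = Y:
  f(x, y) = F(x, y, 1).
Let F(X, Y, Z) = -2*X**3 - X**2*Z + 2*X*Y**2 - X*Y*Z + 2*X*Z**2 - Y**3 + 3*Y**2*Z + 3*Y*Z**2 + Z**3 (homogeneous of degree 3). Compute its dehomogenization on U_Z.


f(x, y) = -2*x**3 - x**2 + 2*x*y**2 - x*y + 2*x - y**3 + 3*y**2 + 3*y + 1

On U_Z we set Z = 1. Each monomial c·X^i·Y^j·Z^k in F becomes c·x^i·y^j·1^k = c·x^i·y^j.
Substituting Z = 1: F(X, Y, 1) = -2*x**3 - x**2 + 2*x*y**2 - x*y + 2*x - y**3 + 3*y**2 + 3*y + 1.
Note: deg(f) ≤ deg(F) = 3; strict inequality happens when F is divisible by Z (lost terms).


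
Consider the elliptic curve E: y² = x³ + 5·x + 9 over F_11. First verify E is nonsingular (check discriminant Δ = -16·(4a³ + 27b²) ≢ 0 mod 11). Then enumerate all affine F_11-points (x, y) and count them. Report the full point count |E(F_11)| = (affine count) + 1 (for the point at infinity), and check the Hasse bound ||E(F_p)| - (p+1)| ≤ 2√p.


Affine points = {(0, 3), (0, 8), (1, 2), (1, 9), (2, 4), (2, 7), (4, 4), (4, 7), (5, 4), (5, 7), (8, 0), (10, 5), (10, 6)}; affine count = 13; |E(F_11)| = 14.

Discriminant check: Δ ∝ 4a³ + 27b² = 4·5³ + 27·9² = 4·125 + 27·81 ≡ 3 (mod 11). Nonzero ⇒ E is nonsingular.
For each x ∈ F_11, compute rhs = x³ + 5·x + 9 mod 11, then count y ∈ F_11 with y² ≡ rhs.
  x = 0: rhs = 9, matching y values: 3, 8 (2 points).
  x = 1: rhs = 4, matching y values: 2, 9 (2 points).
  x = 2: rhs = 5, matching y values: 4, 7 (2 points).
  x = 3: rhs = 7, matching y values: none (0 points).
  x = 4: rhs = 5, matching y values: 4, 7 (2 points).
  x = 5: rhs = 5, matching y values: 4, 7 (2 points).
  x = 6: rhs = 2, matching y values: none (0 points).
  x = 7: rhs = 2, matching y values: none (0 points).
  x = 8: rhs = 0, matching y values: 0 (1 points).
  x = 9: rhs = 2, matching y values: none (0 points).
  x = 10: rhs = 3, matching y values: 5, 6 (2 points).
Total affine count: 13.
Full point count |E(F_11)| = 13 + 1 = 14.
Hasse bound: |14 − (11+1)| = |2| = 2 ≤ 2√11 ≈ 6.6332 ✓.


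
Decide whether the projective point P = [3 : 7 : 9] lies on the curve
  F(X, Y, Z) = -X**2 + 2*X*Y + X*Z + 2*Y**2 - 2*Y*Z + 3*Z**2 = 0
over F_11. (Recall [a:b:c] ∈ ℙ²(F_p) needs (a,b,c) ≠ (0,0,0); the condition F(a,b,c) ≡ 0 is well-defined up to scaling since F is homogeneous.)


F(3,7,9) ≡ 0 (mod 11); P is on the curve.

Evaluate F(3, 7, 9) term-by-term (mod 11).
  -X**2 ↦ -1·9·1·1 = -9
  2*X*Y ↦ 2·3·7·1 = 42
  X*Z ↦ 1·3·1·9 = 27
  2*Y**2 ↦ 2·1·49·1 = 98
  -2*Y*Z ↦ -2·1·7·9 = -126
  3*Z**2 ↦ 3·1·1·81 = 243
Sum: F(3, 7, 9) = (-9) + (42) + (27) + (98) + (-126) + (243) = 275.
Reducing mod 11: 275 ≡ 0 (mod 11).
Since F(a, b, c) ≡ 0 (mod 11), P lies on the curve.


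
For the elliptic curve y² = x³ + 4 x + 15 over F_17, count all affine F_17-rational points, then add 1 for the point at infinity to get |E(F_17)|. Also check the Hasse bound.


Affine points = {(0, 7), (0, 10), (6, 0), (8, 7), (8, 10), (9, 7), (9, 10), (10, 1), (10, 16), (11, 8), (11, 9), (15, 4), (15, 13)}; affine count = 13; |E(F_17)| = 14.

Discriminant check: Δ ∝ 4a³ + 27b² = 4·4³ + 27·15² = 4·64 + 27·225 ≡ 7 (mod 17). Nonzero ⇒ E is nonsingular.
For each x ∈ F_17, compute rhs = x³ + 4·x + 15 mod 17, then count y ∈ F_17 with y² ≡ rhs.
  x = 0: rhs = 15, matching y values: 7, 10 (2 points).
  x = 1: rhs = 3, matching y values: none (0 points).
  x = 2: rhs = 14, matching y values: none (0 points).
  x = 3: rhs = 3, matching y values: none (0 points).
  x = 4: rhs = 10, matching y values: none (0 points).
  x = 5: rhs = 7, matching y values: none (0 points).
  x = 6: rhs = 0, matching y values: 0 (1 points).
  x = 7: rhs = 12, matching y values: none (0 points).
  x = 8: rhs = 15, matching y values: 7, 10 (2 points).
  x = 9: rhs = 15, matching y values: 7, 10 (2 points).
  x = 10: rhs = 1, matching y values: 1, 16 (2 points).
  x = 11: rhs = 13, matching y values: 8, 9 (2 points).
  x = 12: rhs = 6, matching y values: none (0 points).
  x = 13: rhs = 3, matching y values: none (0 points).
  x = 14: rhs = 10, matching y values: none (0 points).
  x = 15: rhs = 16, matching y values: 4, 13 (2 points).
  x = 16: rhs = 10, matching y values: none (0 points).
Total affine count: 13.
Full point count |E(F_17)| = 13 + 1 = 14.
Hasse bound: |14 − (17+1)| = |-4| = 4 ≤ 2√17 ≈ 8.2462 ✓.


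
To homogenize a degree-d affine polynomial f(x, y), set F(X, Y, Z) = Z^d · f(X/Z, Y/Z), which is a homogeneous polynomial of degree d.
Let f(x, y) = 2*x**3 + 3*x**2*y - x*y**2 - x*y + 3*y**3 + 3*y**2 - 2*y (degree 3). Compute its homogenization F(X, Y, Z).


F(X, Y, Z) = 2*X**3 + 3*X**2*Y - X*Y**2 - X*Y*Z + 3*Y**3 + 3*Y**2*Z - 2*Y*Z**2

deg(f) = 3.
Substitute x = X/Z, y = Y/Z into f, then multiply by Z^3.
  monomial 2·x^3·y^0 ↦ 2·X^3·Y^0·Z^0.
  monomial 3·x^2·y^1 ↦ 3·X^2·Y^1·Z^0.
  monomial -1·x^1·y^2 ↦ -1·X^1·Y^2·Z^0.
  monomial -1·x^1·y^1 ↦ -1·X^1·Y^1·Z^1.
  monomial 3·x^0·y^3 ↦ 3·X^0·Y^3·Z^0.
  monomial 3·x^0·y^2 ↦ 3·X^0·Y^2·Z^1.
  monomial -2·x^0·y^1 ↦ -2·X^0·Y^1·Z^2.
Collecting: F(X, Y, Z) = 2*X**3 + 3*X**2*Y - X*Y**2 - X*Y*Z + 3*Y**3 + 3*Y**2*Z - 2*Y*Z**2.


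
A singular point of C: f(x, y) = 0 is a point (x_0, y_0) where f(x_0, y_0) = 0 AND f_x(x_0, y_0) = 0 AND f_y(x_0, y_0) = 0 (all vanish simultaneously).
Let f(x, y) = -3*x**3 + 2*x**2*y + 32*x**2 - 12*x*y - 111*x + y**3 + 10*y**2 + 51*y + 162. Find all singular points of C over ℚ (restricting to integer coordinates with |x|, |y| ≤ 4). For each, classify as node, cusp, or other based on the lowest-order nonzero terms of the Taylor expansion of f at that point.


Singular points: {(3, -3)}; classification: node.

Compute partial derivatives:
  f_x = -9*x**2 + 4*x*y + 64*x - 12*y - 111.
  f_y = 2*x**2 - 12*x + 3*y**2 + 20*y + 51.
Scan x_0 ∈ {−4, ..., 4}. For each x_0, f_y(x_0, y) is a polynomial in y; find its integer roots y ∈ {−4, ..., 4}, then test f_x and f at those candidates.
  x = -4: f_y(-4, y) = 3*y**2 + 20*y + 131; no integer root y with |y| ≤ 4.
  x = -3: f_y(-3, y) = 3*y**2 + 20*y + 105; no integer root y with |y| ≤ 4.
  x = -2: f_y(-2, y) = 3*y**2 + 20*y + 83; no integer root y with |y| ≤ 4.
  x = -1: f_y(-1, y) = 3*y**2 + 20*y + 65; no integer root y with |y| ≤ 4.
  x = 0: f_y(0, y) = 3*y**2 + 20*y + 51; no integer root y with |y| ≤ 4.
  x = 1: f_y(1, y) = 3*y**2 + 20*y + 41; no integer root y with |y| ≤ 4.
  x = 2: f_y(2, y) = 3*y**2 + 20*y + 35; no integer root y with |y| ≤ 4.
  x = 3: f_y(3, y) = 3*y**2 + 20*y + 33; vanishes at y ∈ {-3}. (3, -3): f_x = 0, f = 0 — SINGULAR.
  x = 4: f_y(4, y) = 3*y**2 + 20*y + 35; no integer root y with |y| ≤ 4.
Only singular point on the grid: (3, -3).
Classify: substitute x = 3 + u, y = -3 + v and expand: f = -3*u**3 + 2*u**2*v - u**2 + v**3 + v**2.
No constant or linear terms (consistent with a singular point). Quadratic part: -u**2 + v**2. Cubic part: -3*u**3 + 2*u**2*v + v**3.
The quadratic part v**2 - u**2 = (v − u)(v + u) splits into two distinct linear factors, so there are two distinct tangent lines y − -3 = ±(x − 3) — this is a node (ordinary double point).
Classification: node.


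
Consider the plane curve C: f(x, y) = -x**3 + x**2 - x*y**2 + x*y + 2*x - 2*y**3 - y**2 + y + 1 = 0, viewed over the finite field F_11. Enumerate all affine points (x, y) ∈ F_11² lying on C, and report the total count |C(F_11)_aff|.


Affine F_11-points: {(0, 9), (1, 8), (3, 0), (3, 4), (3, 5), (4, 7), (5, 10), (8, 3), (8, 6), (10, 8)}; count = 10.

For each of the 121 pairs (x, y) ∈ F_11², evaluate f(x, y) mod 11. Record the zeros.
  x = 0: [0↦1, 1↦10, 2↦5, 3↦7, 4↦4, 5↦6, 6↦1, 7↦10, 8↦10, 9↦0, 10↦1]  zeros at y ∈ {9}
  x = 1: [0↦3, 1↦1, 2↦5, 3↦3, 4↦5, 5↦10, 6↦6, 7↦3, 8↦0, 9↦7, 10↦1]  zeros at y ∈ {8}
  x = 2: [0↦1, 1↦10, 2↦1, 3↦6, 4↦2, 5↦10, 6↦7, 7↦3, 8↦8, 9↦10, 10↦8]  zeros at y ∈ ∅
  x = 3: [0↦0, 1↦9, 2↦9, 3↦10, 4↦0, 5↦0, 6↦9, 7↦4, 8↦6, 9↦3, 10↦5]  zeros at y ∈ {0, 4, 5}
  x = 4: [0↦5, 1↦3, 2↦1, 3↦9, 4↦4, 5↦7, 6↦6, 7↦0, 8↦10, 9↦2, 10↦8]  zeros at y ∈ {7}
  x = 5: [0↦10, 1↦8, 2↦4, 3↦8, 4↦8, 5↦3, 6↦3, 7↦7, 8↦3, 9↦1, 10↦0]  zeros at y ∈ {10}
  x = 6: [0↦9, 1↦7, 2↦1, 3↦1, 4↦6, 5↦4, 6↦5, 7↦8, 8↦1, 9↦5, 10↦8]  zeros at y ∈ ∅
  x = 7: [0↦7, 1↦5, 2↦8, 3↦4, 4↦3, 5↦4, 6↦6, 7↦8, 8↦9, 9↦8, 10↦4]  zeros at y ∈ ∅
  x = 8: [0↦9, 1↦7, 2↦8, 3↦0, 4↦4, 5↦8, 6↦0, 7↦1, 8↦10, 9↦4, 10↦4]  zeros at y ∈ {3, 6}
  x = 9: [0↦9, 1↦7, 2↦6, 3↦5, 4↦3, 5↦10, 6↦3, 7↦3, 8↦9, 9↦9, 10↦2]  zeros at y ∈ ∅
  x = 10: [0↦1, 1↦10, 2↦7, 3↦2, 4↦5, 5↦4, 6↦9, 7↦8, 8↦0, 9↦6, 10↦3]  zeros at y ∈ {8}
Collecting zeros: affine points = {(0, 9), (1, 8), (3, 0), (3, 4), (3, 5), (4, 7), (5, 10), (8, 3), (8, 6), (10, 8)}.
Total count |C(F_11)_aff| = 10.


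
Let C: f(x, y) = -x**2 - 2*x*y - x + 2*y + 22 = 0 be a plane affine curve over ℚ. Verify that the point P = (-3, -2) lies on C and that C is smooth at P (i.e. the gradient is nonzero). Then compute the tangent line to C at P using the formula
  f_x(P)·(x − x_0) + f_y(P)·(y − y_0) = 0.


Tangent line at P: 9*x + 8*y + 43 = 0.

Step 1: f(-3, -2) = 0, so P lies on C.
Step 2: partial derivatives
  f_x(x, y) = -2*x - 2*y - 1, f_y(x, y) = 2 - 2*x.
  f_x(P) = 9, f_y(P) = 8 (gradient nonzero, so P is smooth).
Step 3: tangent line at P: 9·(x − -3) + 8·(y − -2) = 0.
Expanding: 9*x + 8*y + 43 = 0.


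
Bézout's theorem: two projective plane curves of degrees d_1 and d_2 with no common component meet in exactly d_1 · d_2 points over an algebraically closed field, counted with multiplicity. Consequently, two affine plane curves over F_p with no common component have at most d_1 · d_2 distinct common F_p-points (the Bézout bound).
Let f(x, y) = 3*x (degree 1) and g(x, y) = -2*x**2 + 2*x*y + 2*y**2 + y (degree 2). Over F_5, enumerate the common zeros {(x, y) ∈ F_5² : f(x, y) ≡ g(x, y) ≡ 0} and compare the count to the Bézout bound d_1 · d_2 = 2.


Common zeros: {(0, 0), (0, 2)}; count = 2; Bézout bound = 2.

deg(f) = 1, deg(g) = 2, so Bézout bound = 2.
Scan x ∈ F_5. For each x, list the y ∈ F_5 with f(x, y) ≡ 0 and those with g(x, y) ≡ 0 (mod 5); the common zeros in that column are the intersection.
  x = 0: f ≡ 0 at y ∈ {0, 1, 2, 3, 4}; g ≡ 0 at y ∈ {0, 2}; common: {0, 2}.
  x = 1: f ≡ 0 at y ∈ ∅; g ≡ 0 at y ∈ {3}; common: ∅.
  x = 2: f ≡ 0 at y ∈ ∅; g ≡ 0 at y ∈ {2, 3}; common: ∅.
  x = 3: f ≡ 0 at y ∈ ∅; g ≡ 0 at y ∈ ∅; common: ∅.
  x = 4: f ≡ 0 at y ∈ ∅; g ≡ 0 at y ∈ ∅; common: ∅.
Collecting: common zeros = {(0, 0), (0, 2)}, so the count is 2.
Comparison with the Bézout bound: 2 ≤ 2 = deg(f)·deg(g), as expected for curves with no common component (the bound is attained).


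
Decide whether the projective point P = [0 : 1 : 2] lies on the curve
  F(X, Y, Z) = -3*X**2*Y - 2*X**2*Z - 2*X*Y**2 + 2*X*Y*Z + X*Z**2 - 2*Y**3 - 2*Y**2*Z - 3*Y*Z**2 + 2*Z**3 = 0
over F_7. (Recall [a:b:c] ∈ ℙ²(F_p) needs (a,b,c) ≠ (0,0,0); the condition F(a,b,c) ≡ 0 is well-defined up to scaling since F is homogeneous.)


F(0,1,2) ≡ 5 (mod 7); P is NOT on the curve.

Evaluate F(0, 1, 2) term-by-term (mod 7).
  -3*X**2*Y ↦ -3·0·1·1 = 0
  -2*X**2*Z ↦ -2·0·1·2 = 0
  -2*X*Y**2 ↦ -2·0·1·1 = 0
  2*X*Y*Z ↦ 2·0·1·2 = 0
  X*Z**2 ↦ 1·0·1·4 = 0
  -2*Y**3 ↦ -2·1·1·1 = -2
  -2*Y**2*Z ↦ -2·1·1·2 = -4
  -3*Y*Z**2 ↦ -3·1·1·4 = -12
  2*Z**3 ↦ 2·1·1·8 = 16
Sum: F(0, 1, 2) = (0) + (0) + (0) + (0) + (0) + (-2) + (-4) + (-12) + (16) = -2.
Reducing mod 7: -2 ≡ 5 (mod 7).
Since F(a, b, c) ≡ 5 ≠ 0 (mod 7), P does NOT lie on the curve.


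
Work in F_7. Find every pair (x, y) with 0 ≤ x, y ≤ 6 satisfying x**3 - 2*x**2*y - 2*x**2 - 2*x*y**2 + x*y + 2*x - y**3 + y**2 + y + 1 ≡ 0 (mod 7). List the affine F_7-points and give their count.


Affine F_7-points: {(0, 3), (1, 1), (3, 3), (4, 2), (5, 3), (6, 4)}; count = 6.

For each of the 49 pairs (x, y) ∈ F_7², evaluate f(x, y) mod 7. Record the zeros.
  x = 0: [0↦1, 1↦2, 2↦6, 3↦0, 4↦6, 5↦4, 6↦2]  zeros at y ∈ {3}
  x = 1: [0↦2, 1↦0, 2↦4, 3↦1, 4↦6, 5↦6, 6↦2]  zeros at y ∈ {1}
  x = 2: [0↦5, 1↦3, 2↦3, 3↦6, 4↦6, 5↦4, 6↦1]  zeros at y ∈ ∅
  x = 3: [0↦2, 1↦3, 2↦2, 3↦0, 4↦5, 5↦4, 6↦5]  zeros at y ∈ {3}
  x = 4: [0↦6, 1↦6, 2↦0, 3↦3, 4↦2, 5↦5, 6↦6]  zeros at y ∈ {2}
  x = 5: [0↦2, 1↦4, 2↦3, 3↦0, 4↦3, 5↦6, 6↦3]  zeros at y ∈ {3}
  x = 6: [0↦3, 1↦3, 2↦3, 3↦4, 4↦0, 5↦6, 6↦2]  zeros at y ∈ {4}
Collecting zeros: affine points = {(0, 3), (1, 1), (3, 3), (4, 2), (5, 3), (6, 4)}.
Total count |C(F_7)_aff| = 6.


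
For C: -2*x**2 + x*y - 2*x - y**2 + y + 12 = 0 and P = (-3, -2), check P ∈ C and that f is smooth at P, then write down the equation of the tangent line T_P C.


Tangent line at P: 8*x + 2*y + 28 = 0.

Step 1: f(-3, -2) = 0, so P lies on C.
Step 2: partial derivatives
  f_x(x, y) = -4*x + y - 2, f_y(x, y) = x - 2*y + 1.
  f_x(P) = 8, f_y(P) = 2 (gradient nonzero, so P is smooth).
Step 3: tangent line at P: 8·(x − -3) + 2·(y − -2) = 0.
Expanding: 8*x + 2*y + 28 = 0.


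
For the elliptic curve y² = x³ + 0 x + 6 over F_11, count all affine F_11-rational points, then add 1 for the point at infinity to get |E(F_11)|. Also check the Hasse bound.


Affine points = {(2, 5), (2, 6), (3, 0), (4, 2), (4, 9), (8, 1), (8, 10), (9, 3), (9, 8), (10, 4), (10, 7)}; affine count = 11; |E(F_11)| = 12.

Discriminant check: Δ ∝ 4a³ + 27b² = 4·0³ + 27·6² = 4·0 + 27·36 ≡ 4 (mod 11). Nonzero ⇒ E is nonsingular.
For each x ∈ F_11, compute rhs = x³ + 0·x + 6 mod 11, then count y ∈ F_11 with y² ≡ rhs.
  x = 0: rhs = 6, matching y values: none (0 points).
  x = 1: rhs = 7, matching y values: none (0 points).
  x = 2: rhs = 3, matching y values: 5, 6 (2 points).
  x = 3: rhs = 0, matching y values: 0 (1 points).
  x = 4: rhs = 4, matching y values: 2, 9 (2 points).
  x = 5: rhs = 10, matching y values: none (0 points).
  x = 6: rhs = 2, matching y values: none (0 points).
  x = 7: rhs = 8, matching y values: none (0 points).
  x = 8: rhs = 1, matching y values: 1, 10 (2 points).
  x = 9: rhs = 9, matching y values: 3, 8 (2 points).
  x = 10: rhs = 5, matching y values: 4, 7 (2 points).
Total affine count: 11.
Full point count |E(F_11)| = 11 + 1 = 12.
Hasse bound: |12 − (11+1)| = |0| = 0 ≤ 2√11 ≈ 6.6332 ✓.


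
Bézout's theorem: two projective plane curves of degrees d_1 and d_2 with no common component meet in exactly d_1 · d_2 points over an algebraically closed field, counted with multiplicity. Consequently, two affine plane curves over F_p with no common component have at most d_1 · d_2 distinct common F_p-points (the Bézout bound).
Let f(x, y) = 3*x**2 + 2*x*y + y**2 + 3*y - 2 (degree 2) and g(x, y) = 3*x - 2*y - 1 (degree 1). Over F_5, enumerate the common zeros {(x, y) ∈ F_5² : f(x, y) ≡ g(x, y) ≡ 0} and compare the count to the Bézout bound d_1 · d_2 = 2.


Common zeros: {(2, 0)}; count = 1; Bézout bound = 2.

deg(f) = 2, deg(g) = 1, so Bézout bound = 2.
Scan x ∈ F_5. For each x, list the y ∈ F_5 with f(x, y) ≡ 0 and those with g(x, y) ≡ 0 (mod 5); the common zeros in that column are the intersection.
  x = 0: f ≡ 0 at y ∈ ∅; g ≡ 0 at y ∈ {2}; common: ∅.
  x = 1: f ≡ 0 at y ∈ {2, 3}; g ≡ 0 at y ∈ {1}; common: ∅.
  x = 2: f ≡ 0 at y ∈ {0, 3}; g ≡ 0 at y ∈ {0}; common: {0}.
  x = 3: f ≡ 0 at y ∈ {0, 1}; g ≡ 0 at y ∈ {4}; common: ∅.
  x = 4: f ≡ 0 at y ∈ ∅; g ≡ 0 at y ∈ {3}; common: ∅.
Collecting: common zeros = {(2, 0)}, so the count is 1.
Comparison with the Bézout bound: 1 ≤ 2 = deg(f)·deg(g), as expected for curves with no common component (the affine F_5-count falls short of the bound because intersections may lie at infinity, over extension fields, or carry multiplicity).


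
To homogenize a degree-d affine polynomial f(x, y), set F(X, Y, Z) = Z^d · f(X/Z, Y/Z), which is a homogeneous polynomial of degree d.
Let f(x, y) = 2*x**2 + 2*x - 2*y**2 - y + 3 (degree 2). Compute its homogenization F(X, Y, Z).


F(X, Y, Z) = 2*X**2 + 2*X*Z - 2*Y**2 - Y*Z + 3*Z**2

deg(f) = 2.
Substitute x = X/Z, y = Y/Z into f, then multiply by Z^2.
  monomial 2·x^2·y^0 ↦ 2·X^2·Y^0·Z^0.
  monomial 2·x^1·y^0 ↦ 2·X^1·Y^0·Z^1.
  monomial -2·x^0·y^2 ↦ -2·X^0·Y^2·Z^0.
  monomial -1·x^0·y^1 ↦ -1·X^0·Y^1·Z^1.
  monomial 3·x^0·y^0 ↦ 3·X^0·Y^0·Z^2.
Collecting: F(X, Y, Z) = 2*X**2 + 2*X*Z - 2*Y**2 - Y*Z + 3*Z**2.


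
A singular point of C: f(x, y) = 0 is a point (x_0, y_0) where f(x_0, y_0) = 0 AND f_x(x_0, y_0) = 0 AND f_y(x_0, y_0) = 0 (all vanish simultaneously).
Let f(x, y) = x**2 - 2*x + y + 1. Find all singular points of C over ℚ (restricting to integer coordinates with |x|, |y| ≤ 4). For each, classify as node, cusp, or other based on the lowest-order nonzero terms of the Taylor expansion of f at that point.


No singular points in the scanned grid; C is smooth there.

Compute partial derivatives:
  f_x = 2*x - 2.
  f_y = 1.
f_y = 1 is a nonzero constant, so f_y never vanishes: no point (x, y) can satisfy f = f_x = f_y = 0. In particular no (x, y) ∈ {−4, ..., 4}² is singular; the curve is smooth.


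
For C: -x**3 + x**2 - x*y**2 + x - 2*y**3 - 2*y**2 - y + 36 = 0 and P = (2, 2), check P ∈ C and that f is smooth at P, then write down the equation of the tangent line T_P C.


Tangent line at P: -11*x - 41*y + 104 = 0.

Step 1: f(2, 2) = 0, so P lies on C.
Step 2: partial derivatives
  f_x(x, y) = -3*x**2 + 2*x - y**2 + 1, f_y(x, y) = -2*x*y - 6*y**2 - 4*y - 1.
  f_x(P) = -11, f_y(P) = -41 (gradient nonzero, so P is smooth).
Step 3: tangent line at P: -11·(x − 2) + -41·(y − 2) = 0.
Expanding: -11*x - 41*y + 104 = 0.


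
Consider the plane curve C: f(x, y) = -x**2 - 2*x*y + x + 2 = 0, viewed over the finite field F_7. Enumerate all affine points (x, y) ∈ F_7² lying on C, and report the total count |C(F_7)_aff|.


Affine F_7-points: {(1, 1), (2, 0), (3, 4), (4, 4), (5, 1), (6, 0)}; count = 6.

For each of the 49 pairs (x, y) ∈ F_7², evaluate f(x, y) mod 7. Record the zeros.
  x = 0: [0↦2, 1↦2, 2↦2, 3↦2, 4↦2, 5↦2, 6↦2]  zeros at y ∈ ∅
  x = 1: [0↦2, 1↦0, 2↦5, 3↦3, 4↦1, 5↦6, 6↦4]  zeros at y ∈ {1}
  x = 2: [0↦0, 1↦3, 2↦6, 3↦2, 4↦5, 5↦1, 6↦4]  zeros at y ∈ {0}
  x = 3: [0↦3, 1↦4, 2↦5, 3↦6, 4↦0, 5↦1, 6↦2]  zeros at y ∈ {4}
  x = 4: [0↦4, 1↦3, 2↦2, 3↦1, 4↦0, 5↦6, 6↦5]  zeros at y ∈ {4}
  x = 5: [0↦3, 1↦0, 2↦4, 3↦1, 4↦5, 5↦2, 6↦6]  zeros at y ∈ {1}
  x = 6: [0↦0, 1↦2, 2↦4, 3↦6, 4↦1, 5↦3, 6↦5]  zeros at y ∈ {0}
Collecting zeros: affine points = {(1, 1), (2, 0), (3, 4), (4, 4), (5, 1), (6, 0)}.
Total count |C(F_7)_aff| = 6.


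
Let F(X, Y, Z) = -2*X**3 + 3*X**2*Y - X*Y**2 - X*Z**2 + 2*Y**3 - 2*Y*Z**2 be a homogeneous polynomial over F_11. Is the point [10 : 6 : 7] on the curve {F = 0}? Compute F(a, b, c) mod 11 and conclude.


F(10,6,7) ≡ 4 (mod 11); P is NOT on the curve.

Evaluate F(10, 6, 7) term-by-term (mod 11).
  -2*X**3 ↦ -2·1000·1·1 = -2000
  3*X**2*Y ↦ 3·100·6·1 = 1800
  -X*Y**2 ↦ -1·10·36·1 = -360
  -X*Z**2 ↦ -1·10·1·49 = -490
  2*Y**3 ↦ 2·1·216·1 = 432
  -2*Y*Z**2 ↦ -2·1·6·49 = -588
Sum: F(10, 6, 7) = (-2000) + (1800) + (-360) + (-490) + (432) + (-588) = -1206.
Reducing mod 11: -1206 ≡ 4 (mod 11).
Since F(a, b, c) ≡ 4 ≠ 0 (mod 11), P does NOT lie on the curve.


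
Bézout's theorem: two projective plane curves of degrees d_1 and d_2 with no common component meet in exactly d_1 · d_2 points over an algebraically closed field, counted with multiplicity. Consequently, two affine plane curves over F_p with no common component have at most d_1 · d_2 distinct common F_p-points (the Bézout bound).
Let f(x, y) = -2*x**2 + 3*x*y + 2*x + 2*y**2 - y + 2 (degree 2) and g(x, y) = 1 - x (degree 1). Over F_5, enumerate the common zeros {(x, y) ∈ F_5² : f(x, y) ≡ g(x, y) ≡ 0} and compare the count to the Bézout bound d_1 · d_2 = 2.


Common zeros: ∅; count = 0; Bézout bound = 2.

deg(f) = 2, deg(g) = 1, so Bézout bound = 2.
Scan x ∈ F_5. For each x, list the y ∈ F_5 with f(x, y) ≡ 0 and those with g(x, y) ≡ 0 (mod 5); the common zeros in that column are the intersection.
  x = 0: f ≡ 0 at y ∈ {4}; g ≡ 0 at y ∈ ∅; common: ∅.
  x = 1: f ≡ 0 at y ∈ ∅; g ≡ 0 at y ∈ {0, 1, 2, 3, 4}; common: ∅.
  x = 2: f ≡ 0 at y ∈ {1, 4}; g ≡ 0 at y ∈ ∅; common: ∅.
  x = 3: f ≡ 0 at y ∈ {0, 1}; g ≡ 0 at y ∈ ∅; common: ∅.
  x = 4: f ≡ 0 at y ∈ ∅; g ≡ 0 at y ∈ ∅; common: ∅.
Collecting: common zeros = ∅, so the count is 0.
Comparison with the Bézout bound: 0 ≤ 2 = deg(f)·deg(g), as expected for curves with no common component (the affine F_5-count falls short of the bound because intersections may lie at infinity, over extension fields, or carry multiplicity).


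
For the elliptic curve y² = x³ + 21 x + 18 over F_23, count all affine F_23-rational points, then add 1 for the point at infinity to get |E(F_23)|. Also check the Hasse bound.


Affine points = {(0, 8), (0, 15), (3, 4), (3, 19), (5, 8), (5, 15), (7, 5), (7, 18), (8, 10), (8, 13), (9, 4), (9, 19), (10, 3), (10, 20), (11, 4), (11, 19), (13, 2), (13, 21), (18, 8), (18, 15), (19, 10), (19, 13)}; affine count = 22; |E(F_23)| = 23.

Discriminant check: Δ ∝ 4a³ + 27b² = 4·21³ + 27·18² = 4·9261 + 27·324 ≡ 22 (mod 23). Nonzero ⇒ E is nonsingular.
For each x ∈ F_23, compute rhs = x³ + 21·x + 18 mod 23, then count y ∈ F_23 with y² ≡ rhs.
  x = 0: rhs = 18, matching y values: 8, 15 (2 points).
  x = 1: rhs = 17, matching y values: none (0 points).
  x = 2: rhs = 22, matching y values: none (0 points).
  x = 3: rhs = 16, matching y values: 4, 19 (2 points).
  x = 4: rhs = 5, matching y values: none (0 points).
  x = 5: rhs = 18, matching y values: 8, 15 (2 points).
  x = 6: rhs = 15, matching y values: none (0 points).
  x = 7: rhs = 2, matching y values: 5, 18 (2 points).
  x = 8: rhs = 8, matching y values: 10, 13 (2 points).
  x = 9: rhs = 16, matching y values: 4, 19 (2 points).
  x = 10: rhs = 9, matching y values: 3, 20 (2 points).
  x = 11: rhs = 16, matching y values: 4, 19 (2 points).
  x = 12: rhs = 20, matching y values: none (0 points).
  x = 13: rhs = 4, matching y values: 2, 21 (2 points).
  x = 14: rhs = 20, matching y values: none (0 points).
  x = 15: rhs = 5, matching y values: none (0 points).
  x = 16: rhs = 11, matching y values: none (0 points).
  x = 17: rhs = 21, matching y values: none (0 points).
  x = 18: rhs = 18, matching y values: 8, 15 (2 points).
  x = 19: rhs = 8, matching y values: 10, 13 (2 points).
  x = 20: rhs = 20, matching y values: none (0 points).
  x = 21: rhs = 14, matching y values: none (0 points).
  x = 22: rhs = 19, matching y values: none (0 points).
Total affine count: 22.
Full point count |E(F_23)| = 22 + 1 = 23.
Hasse bound: |23 − (23+1)| = |-1| = 1 ≤ 2√23 ≈ 9.5917 ✓.


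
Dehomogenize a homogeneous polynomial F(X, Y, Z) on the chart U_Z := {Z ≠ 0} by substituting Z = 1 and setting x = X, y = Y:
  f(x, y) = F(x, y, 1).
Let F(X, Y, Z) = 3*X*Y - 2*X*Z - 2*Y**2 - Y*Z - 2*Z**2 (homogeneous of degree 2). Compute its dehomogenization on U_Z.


f(x, y) = 3*x*y - 2*x - 2*y**2 - y - 2

On U_Z we set Z = 1. Each monomial c·X^i·Y^j·Z^k in F becomes c·x^i·y^j·1^k = c·x^i·y^j.
Substituting Z = 1: F(X, Y, 1) = 3*x*y - 2*x - 2*y**2 - y - 2.
Note: deg(f) ≤ deg(F) = 2; strict inequality happens when F is divisible by Z (lost terms).


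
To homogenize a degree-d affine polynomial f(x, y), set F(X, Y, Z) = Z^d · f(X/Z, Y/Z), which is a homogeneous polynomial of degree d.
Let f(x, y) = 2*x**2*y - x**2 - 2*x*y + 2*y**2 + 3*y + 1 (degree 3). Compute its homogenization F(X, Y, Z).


F(X, Y, Z) = 2*X**2*Y - X**2*Z - 2*X*Y*Z + 2*Y**2*Z + 3*Y*Z**2 + Z**3

deg(f) = 3.
Substitute x = X/Z, y = Y/Z into f, then multiply by Z^3.
  monomial 2·x^2·y^1 ↦ 2·X^2·Y^1·Z^0.
  monomial -1·x^2·y^0 ↦ -1·X^2·Y^0·Z^1.
  monomial -2·x^1·y^1 ↦ -2·X^1·Y^1·Z^1.
  monomial 2·x^0·y^2 ↦ 2·X^0·Y^2·Z^1.
  monomial 3·x^0·y^1 ↦ 3·X^0·Y^1·Z^2.
  monomial 1·x^0·y^0 ↦ 1·X^0·Y^0·Z^3.
Collecting: F(X, Y, Z) = 2*X**2*Y - X**2*Z - 2*X*Y*Z + 2*Y**2*Z + 3*Y*Z**2 + Z**3.


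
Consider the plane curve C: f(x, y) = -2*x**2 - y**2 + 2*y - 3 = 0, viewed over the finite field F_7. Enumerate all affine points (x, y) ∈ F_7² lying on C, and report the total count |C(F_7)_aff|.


Affine F_7-points: {(2, 3), (2, 6), (3, 0), (3, 2), (4, 0), (4, 2), (5, 3), (5, 6)}; count = 8.

For each of the 49 pairs (x, y) ∈ F_7², evaluate f(x, y) mod 7. Record the zeros.
  x = 0: [0↦4, 1↦5, 2↦4, 3↦1, 4↦3, 5↦3, 6↦1]  zeros at y ∈ ∅
  x = 1: [0↦2, 1↦3, 2↦2, 3↦6, 4↦1, 5↦1, 6↦6]  zeros at y ∈ ∅
  x = 2: [0↦3, 1↦4, 2↦3, 3↦0, 4↦2, 5↦2, 6↦0]  zeros at y ∈ {3, 6}
  x = 3: [0↦0, 1↦1, 2↦0, 3↦4, 4↦6, 5↦6, 6↦4]  zeros at y ∈ {0, 2}
  x = 4: [0↦0, 1↦1, 2↦0, 3↦4, 4↦6, 5↦6, 6↦4]  zeros at y ∈ {0, 2}
  x = 5: [0↦3, 1↦4, 2↦3, 3↦0, 4↦2, 5↦2, 6↦0]  zeros at y ∈ {3, 6}
  x = 6: [0↦2, 1↦3, 2↦2, 3↦6, 4↦1, 5↦1, 6↦6]  zeros at y ∈ ∅
Collecting zeros: affine points = {(2, 3), (2, 6), (3, 0), (3, 2), (4, 0), (4, 2), (5, 3), (5, 6)}.
Total count |C(F_7)_aff| = 8.


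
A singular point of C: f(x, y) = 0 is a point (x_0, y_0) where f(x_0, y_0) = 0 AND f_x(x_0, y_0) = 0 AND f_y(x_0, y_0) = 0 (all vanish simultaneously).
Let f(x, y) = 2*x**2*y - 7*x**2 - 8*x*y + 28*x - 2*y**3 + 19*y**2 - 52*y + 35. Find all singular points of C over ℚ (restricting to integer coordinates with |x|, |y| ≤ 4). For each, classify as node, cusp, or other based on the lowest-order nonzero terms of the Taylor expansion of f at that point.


Singular points: {(2, 3)}; classification: node.

Compute partial derivatives:
  f_x = 4*x*y - 14*x - 8*y + 28.
  f_y = 2*x**2 - 8*x - 6*y**2 + 38*y - 52.
Scan x_0 ∈ {−4, ..., 4}. For each x_0, f_y(x_0, y) is a polynomial in y; find its integer roots y ∈ {−4, ..., 4}, then test f_x and f at those candidates.
  x = -4: f_y(-4, y) = -6*y**2 + 38*y + 12; no integer root y with |y| ≤ 4.
  x = -3: f_y(-3, y) = -6*y**2 + 38*y - 10; no integer root y with |y| ≤ 4.
  x = -2: f_y(-2, y) = -6*y**2 + 38*y - 28; no integer root y with |y| ≤ 4.
  x = -1: f_y(-1, y) = -6*y**2 + 38*y - 42; no integer root y with |y| ≤ 4.
  x = 0: f_y(0, y) = -6*y**2 + 38*y - 52; vanishes at y ∈ {2}. (0, 2): f_x = 12 ≠ 0.
  x = 1: f_y(1, y) = -6*y**2 + 38*y - 58; no integer root y with |y| ≤ 4.
  x = 2: f_y(2, y) = -6*y**2 + 38*y - 60; vanishes at y ∈ {3}. (2, 3): f_x = 0, f = 0 — SINGULAR.
  x = 3: f_y(3, y) = -6*y**2 + 38*y - 58; no integer root y with |y| ≤ 4.
  x = 4: f_y(4, y) = -6*y**2 + 38*y - 52; vanishes at y ∈ {2}. (4, 2): f_x = -12 ≠ 0.
Only singular point on the grid: (2, 3).
Classify: substitute x = 2 + u, y = 3 + v and expand: f = 2*u**2*v - u**2 - 2*v**3 + v**2.
No constant or linear terms (consistent with a singular point). Quadratic part: -u**2 + v**2. Cubic part: 2*u**2*v - 2*v**3.
The quadratic part v**2 - u**2 = (v − u)(v + u) splits into two distinct linear factors, so there are two distinct tangent lines y − 3 = ±(x − 2) — this is a node (ordinary double point).
Classification: node.
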